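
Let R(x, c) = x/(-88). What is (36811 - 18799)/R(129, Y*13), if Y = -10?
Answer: -528352/43 ≈ -12287.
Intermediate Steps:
R(x, c) = -x/88 (R(x, c) = x*(-1/88) = -x/88)
(36811 - 18799)/R(129, Y*13) = (36811 - 18799)/((-1/88*129)) = 18012/(-129/88) = 18012*(-88/129) = -528352/43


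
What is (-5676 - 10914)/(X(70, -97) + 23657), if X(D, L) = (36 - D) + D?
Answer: -16590/23693 ≈ -0.70021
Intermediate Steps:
X(D, L) = 36
(-5676 - 10914)/(X(70, -97) + 23657) = (-5676 - 10914)/(36 + 23657) = -16590/23693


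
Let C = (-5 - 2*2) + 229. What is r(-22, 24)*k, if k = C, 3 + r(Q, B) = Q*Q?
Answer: 105820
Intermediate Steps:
C = 220 (C = (-5 - 4) + 229 = -9 + 229 = 220)
r(Q, B) = -3 + Q**2 (r(Q, B) = -3 + Q*Q = -3 + Q**2)
k = 220
r(-22, 24)*k = (-3 + (-22)**2)*220 = (-3 + 484)*220 = 481*220 = 105820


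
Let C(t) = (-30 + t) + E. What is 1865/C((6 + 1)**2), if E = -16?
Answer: 1865/3 ≈ 621.67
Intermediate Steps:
C(t) = -46 + t (C(t) = (-30 + t) - 16 = -46 + t)
1865/C((6 + 1)**2) = 1865/(-46 + (6 + 1)**2) = 1865/(-46 + 7**2) = 1865/(-46 + 49) = 1865/3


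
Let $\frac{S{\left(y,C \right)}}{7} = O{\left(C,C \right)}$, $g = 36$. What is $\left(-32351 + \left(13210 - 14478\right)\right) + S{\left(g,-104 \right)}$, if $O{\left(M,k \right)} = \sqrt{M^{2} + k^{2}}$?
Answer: $-33619 + 728 \sqrt{2} \approx -32589.0$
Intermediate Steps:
$S{\left(y,C \right)} = 7 \sqrt{2} \sqrt{C^{2}}$ ($S{\left(y,C \right)} = 7 \sqrt{C^{2} + C^{2}} = 7 \sqrt{2 C^{2}} = 7 \sqrt{2} \sqrt{C^{2}}$)
$\left(-32351 + \left(13210 - 14478\right)\right) + S{\left(g,-104 \right)} = \left(-32351 + \left(13210 - 14478\right)\right) + 7 \sqrt{2} \sqrt{\left(-104\right)^{2}} = \left(-32351 + \left(13210 - 14478\right)\right) + 7 \sqrt{2} \sqrt{10816} = \left(-32351 - 1268\right) + 7 \sqrt{2} \cdot 104 = -33619 + 728 \sqrt{2}$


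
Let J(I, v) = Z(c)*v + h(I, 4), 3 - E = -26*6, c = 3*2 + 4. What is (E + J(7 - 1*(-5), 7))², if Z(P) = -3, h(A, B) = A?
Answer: 22500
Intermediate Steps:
c = 10 (c = 6 + 4 = 10)
E = 159 (E = 3 - (-26)*6 = 3 - 1*(-156) = 3 + 156 = 159)
J(I, v) = I - 3*v (J(I, v) = -3*v + I = I - 3*v)
(E + J(7 - 1*(-5), 7))² = (159 + ((7 - 1*(-5)) - 3*7))² = (159 + ((7 + 5) - 21))² = (159 + (12 - 21))² = (159 - 9)² = 150² = 22500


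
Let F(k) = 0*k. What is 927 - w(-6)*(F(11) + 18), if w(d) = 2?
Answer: 891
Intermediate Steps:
F(k) = 0
927 - w(-6)*(F(11) + 18) = 927 - 2*(0 + 18) = 927 - 2*18 = 927 - 1*36 = 927 - 36 = 891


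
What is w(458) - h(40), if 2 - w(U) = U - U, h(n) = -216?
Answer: 218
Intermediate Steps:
w(U) = 2 (w(U) = 2 - (U - U) = 2 - 1*0 = 2 + 0 = 2)
w(458) - h(40) = 2 - 1*(-216) = 2 + 216 = 218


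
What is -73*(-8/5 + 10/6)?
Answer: -73/15 ≈ -4.8667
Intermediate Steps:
-73*(-8/5 + 10/6) = -73*(-8*1/5 + 10*(1/6)) = -73*(-8/5 + 5/3) = -73*1/15 = -73/15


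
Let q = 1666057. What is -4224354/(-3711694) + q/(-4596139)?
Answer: 6615912199324/8529730774733 ≈ 0.77563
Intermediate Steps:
-4224354/(-3711694) + q/(-4596139) = -4224354/(-3711694) + 1666057/(-4596139) = -4224354*(-1/3711694) + 1666057*(-1/4596139) = 2112177/1855847 - 1666057/4596139 = 6615912199324/8529730774733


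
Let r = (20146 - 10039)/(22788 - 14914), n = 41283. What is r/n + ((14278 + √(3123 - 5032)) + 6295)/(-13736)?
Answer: -371520485123/248058684984 - I*√1909/13736 ≈ -1.4977 - 0.0031808*I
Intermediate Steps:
r = 10107/7874 ≈ 1.2836
r/n + ((14278 + √(3123 - 5032)) + 6295)/(-13736) = (10107/7874)/41283 + ((14278 + √(3123 - 5032)) + 6295)/(-13736) = (10107/7874)*(1/41283) + ((14278 + √(-1909)) + 6295)*(-1/13736) = 1123/36118038 + ((14278 + I*√1909) + 6295)*(-1/13736) = 1123/36118038 + (20573 + I*√1909)*(-1/13736) = 1123/36118038 + (-20573/13736 - I*√1909/13736) = -371520485123/248058684984 - I*√1909/13736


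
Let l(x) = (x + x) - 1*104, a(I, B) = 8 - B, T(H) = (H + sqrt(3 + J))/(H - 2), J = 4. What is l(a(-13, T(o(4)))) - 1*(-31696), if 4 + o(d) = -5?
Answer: 347670/11 + 2*sqrt(7)/11 ≈ 31607.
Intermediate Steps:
o(d) = -9 (o(d) = -4 - 5 = -9)
T(H) = (H + sqrt(7))/(-2 + H) (T(H) = (H + sqrt(3 + 4))/(H - 2) = (H + sqrt(7))/(-2 + H))
l(x) = -104 + 2*x (l(x) = 2*x - 104 = -104 + 2*x)
l(a(-13, T(o(4)))) - 1*(-31696) = (-104 + 2*(8 - (-9 + sqrt(7))/(-2 - 9))) - 1*(-31696) = (-104 + 2*(8 - (-9 + sqrt(7))/(-11))) + 31696 = (-104 + 2*(8 - (-1)*(-9 + sqrt(7))/11)) + 31696 = (-104 + 2*(8 - (9/11 - sqrt(7)/11))) + 31696 = (-104 + 2*(8 + (-9/11 + sqrt(7)/11))) + 31696 = (-104 + 2*(79/11 + sqrt(7)/11)) + 31696 = (-104 + (158/11 + 2*sqrt(7)/11)) + 31696 = (-986/11 + 2*sqrt(7)/11) + 31696 = 347670/11 + 2*sqrt(7)/11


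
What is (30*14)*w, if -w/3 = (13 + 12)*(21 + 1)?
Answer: -693000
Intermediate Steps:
w = -1650 (w = -3*(13 + 12)*(21 + 1) = -75*22 = -3*550 = -1650)
(30*14)*w = (30*14)*(-1650) = 420*(-1650) = -693000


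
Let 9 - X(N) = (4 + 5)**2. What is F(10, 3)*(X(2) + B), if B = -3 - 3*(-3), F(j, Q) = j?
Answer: -660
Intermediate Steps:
B = 6 (B = -3 + 9 = 6)
X(N) = -72 (X(N) = 9 - (4 + 5)**2 = 9 - 1*9**2 = 9 - 1*81 = 9 - 81 = -72)
F(10, 3)*(X(2) + B) = 10*(-72 + 6) = 10*(-66) = -660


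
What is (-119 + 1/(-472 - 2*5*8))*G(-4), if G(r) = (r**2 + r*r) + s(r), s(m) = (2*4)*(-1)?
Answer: -65689/23 ≈ -2856.0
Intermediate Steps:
s(m) = -8 (s(m) = 8*(-1) = -8)
G(r) = -8 + 2*r**2 (G(r) = (r**2 + r*r) - 8 = (r**2 + r**2) - 8 = 2*r**2 - 8 = -8 + 2*r**2)
(-119 + 1/(-472 - 2*5*8))*G(-4) = (-119 + 1/(-472 - 2*5*8))*(-8 + 2*(-4)**2) = (-119 + 1/(-472 - 10*8))*(-8 + 2*16) = (-119 + 1/(-472 - 80))*(-8 + 32) = (-119 + 1/(-552))*24 = (-119 - 1/552)*24 = -65689/552*24 = -65689/23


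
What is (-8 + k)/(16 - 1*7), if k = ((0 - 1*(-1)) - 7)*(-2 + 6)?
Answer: -32/9 ≈ -3.5556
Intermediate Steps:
k = -24 (k = ((0 + 1) - 7)*4 = (1 - 7)*4 = -6*4 = -24)
(-8 + k)/(16 - 1*7) = (-8 - 24)/(16 - 1*7) = -32/(16 - 7) = -32/9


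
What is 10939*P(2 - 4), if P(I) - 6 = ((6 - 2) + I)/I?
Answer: 54695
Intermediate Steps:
P(I) = 6 + (4 + I)/I (P(I) = 6 + ((6 - 2) + I)/I = 6 + (4 + I)/I)
10939*P(2 - 4) = 10939*(7 + 4/(2 - 4)) = 10939*(7 + 4/(-2)) = 10939*(7 + 4*(-½)) = 10939*(7 - 2) = 10939*5 = 54695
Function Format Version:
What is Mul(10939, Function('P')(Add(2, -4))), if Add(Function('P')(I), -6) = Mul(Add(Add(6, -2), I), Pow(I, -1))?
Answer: 54695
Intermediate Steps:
Function('P')(I) = Add(6, Mul(Pow(I, -1), Add(4, I))) (Function('P')(I) = Add(6, Mul(Add(Add(6, -2), I), Pow(I, -1))) = Add(6, Mul(Add(4, I), Pow(I, -1))) = Add(6, Mul(Pow(I, -1), Add(4, I))))
Mul(10939, Function('P')(Add(2, -4))) = Mul(10939, Add(7, Mul(4, Pow(Add(2, -4), -1)))) = Mul(10939, Add(7, Mul(4, Pow(-2, -1)))) = Mul(10939, Add(7, Mul(4, Rational(-1, 2)))) = Mul(10939, Add(7, -2)) = Mul(10939, 5) = 54695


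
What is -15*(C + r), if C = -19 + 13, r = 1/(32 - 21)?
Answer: 975/11 ≈ 88.636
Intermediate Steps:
r = 1/11 ≈ 0.090909
C = -6
-15*(C + r) = -15*(-6 + 1/11) = -15*(-65/11) = 975/11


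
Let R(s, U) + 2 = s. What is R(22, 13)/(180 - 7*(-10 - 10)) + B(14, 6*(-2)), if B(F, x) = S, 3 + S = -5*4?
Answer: -367/16 ≈ -22.938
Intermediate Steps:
R(s, U) = -2 + s
S = -23 (S = -3 - 5*4 = -3 - 20 = -23)
B(F, x) = -23
R(22, 13)/(180 - 7*(-10 - 10)) + B(14, 6*(-2)) = (-2 + 22)/(180 - 7*(-10 - 10)) - 23 = 20/(180 - 7*(-20)) - 23 = 20/(180 + 140) - 23 = 20/320 - 23 = 20*(1/320) - 23 = 1/16 - 23 = -367/16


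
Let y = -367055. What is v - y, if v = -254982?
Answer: 112073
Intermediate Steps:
v - y = -254982 - 1*(-367055) = -254982 + 367055 = 112073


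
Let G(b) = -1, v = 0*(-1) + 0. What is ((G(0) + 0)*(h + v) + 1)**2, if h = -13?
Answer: 196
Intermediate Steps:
v = 0 (v = 0 + 0 = 0)
((G(0) + 0)*(h + v) + 1)**2 = ((-1 + 0)*(-13 + 0) + 1)**2 = (-1*(-13) + 1)**2 = (13 + 1)**2 = 14**2 = 196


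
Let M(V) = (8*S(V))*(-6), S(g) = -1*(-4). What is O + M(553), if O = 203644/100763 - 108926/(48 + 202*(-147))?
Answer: -278266639927/1493609949 ≈ -186.30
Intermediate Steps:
S(g) = 4
O = 8506470281/1493609949 (O = 203644*(1/100763) - 108926/(48 - 29694) = 203644/100763 - 108926/(-29646) = 203644/100763 - 108926*(-1/29646) = 203644/100763 + 54463/14823 = 8506470281/1493609949 ≈ 5.6952)
M(V) = -192 (M(V) = (8*4)*(-6) = 32*(-6) = -192)
O + M(553) = 8506470281/1493609949 - 192 = -278266639927/1493609949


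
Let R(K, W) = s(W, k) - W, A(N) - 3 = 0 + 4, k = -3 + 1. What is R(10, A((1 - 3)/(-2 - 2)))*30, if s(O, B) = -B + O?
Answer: 60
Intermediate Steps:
k = -2
s(O, B) = O - B
A(N) = 7 (A(N) = 3 + (0 + 4) = 3 + 4 = 7)
R(K, W) = 2 (R(K, W) = (W - 1*(-2)) - W = (W + 2) - W = (2 + W) - W = 2)
R(10, A((1 - 3)/(-2 - 2)))*30 = 2*30 = 60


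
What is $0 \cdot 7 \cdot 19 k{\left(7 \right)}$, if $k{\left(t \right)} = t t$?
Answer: $0$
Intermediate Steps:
$k{\left(t \right)} = t^{2}$
$0 \cdot 7 \cdot 19 k{\left(7 \right)} = 0 \cdot 7 \cdot 19 \cdot 7^{2} = 0 \cdot 19 \cdot 49 = 0 \cdot 49 = 0$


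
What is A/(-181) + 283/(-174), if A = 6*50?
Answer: -103423/31494 ≈ -3.2839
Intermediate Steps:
A = 300
A/(-181) + 283/(-174) = 300/(-181) + 283/(-174) = 300*(-1/181) + 283*(-1/174) = -300/181 - 283/174 = -103423/31494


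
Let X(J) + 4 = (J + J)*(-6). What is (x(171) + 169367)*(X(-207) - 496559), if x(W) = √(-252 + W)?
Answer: -83680677993 - 4446711*I ≈ -8.3681e+10 - 4.4467e+6*I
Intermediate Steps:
X(J) = -4 - 12*J (X(J) = -4 + (J + J)*(-6) = -4 + (2*J)*(-6) = -4 - 12*J)
(x(171) + 169367)*(X(-207) - 496559) = (√(-252 + 171) + 169367)*((-4 - 12*(-207)) - 496559) = (√(-81) + 169367)*((-4 + 2484) - 496559) = (9*I + 169367)*(2480 - 496559) = (169367 + 9*I)*(-494079) = -83680677993 - 4446711*I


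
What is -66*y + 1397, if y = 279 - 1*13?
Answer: -16159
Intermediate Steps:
y = 266 (y = 279 - 13 = 266)
-66*y + 1397 = -66*266 + 1397 = -17556 + 1397 = -16159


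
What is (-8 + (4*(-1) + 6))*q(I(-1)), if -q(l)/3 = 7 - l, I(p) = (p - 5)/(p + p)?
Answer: 72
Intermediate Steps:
I(p) = (-5 + p)/(2*p) (I(p) = (-5 + p)/((2*p)) = (-5 + p)*(1/(2*p)) = (-5 + p)/(2*p))
q(l) = -21 + 3*l (q(l) = -3*(7 - l) = -21 + 3*l)
(-8 + (4*(-1) + 6))*q(I(-1)) = (-8 + (4*(-1) + 6))*(-21 + 3*((½)*(-5 - 1)/(-1))) = (-8 + (-4 + 6))*(-21 + 3*((½)*(-1)*(-6))) = (-8 + 2)*(-21 + 3*3) = -6*(-21 + 9) = -6*(-12) = 72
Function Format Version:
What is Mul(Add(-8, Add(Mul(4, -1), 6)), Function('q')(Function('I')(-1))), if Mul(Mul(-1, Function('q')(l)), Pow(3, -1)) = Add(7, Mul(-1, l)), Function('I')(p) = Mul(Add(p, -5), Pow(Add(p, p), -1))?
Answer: 72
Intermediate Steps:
Function('I')(p) = Mul(Rational(1, 2), Pow(p, -1), Add(-5, p)) (Function('I')(p) = Mul(Add(-5, p), Pow(Mul(2, p), -1)) = Mul(Add(-5, p), Mul(Rational(1, 2), Pow(p, -1))) = Mul(Rational(1, 2), Pow(p, -1), Add(-5, p)))
Function('q')(l) = Add(-21, Mul(3, l)) (Function('q')(l) = Mul(-3, Add(7, Mul(-1, l))) = Add(-21, Mul(3, l)))
Mul(Add(-8, Add(Mul(4, -1), 6)), Function('q')(Function('I')(-1))) = Mul(Add(-8, Add(Mul(4, -1), 6)), Add(-21, Mul(3, Mul(Rational(1, 2), Pow(-1, -1), Add(-5, -1))))) = Mul(Add(-8, Add(-4, 6)), Add(-21, Mul(3, Mul(Rational(1, 2), -1, -6)))) = Mul(Add(-8, 2), Add(-21, Mul(3, 3))) = Mul(-6, Add(-21, 9)) = Mul(-6, -12) = 72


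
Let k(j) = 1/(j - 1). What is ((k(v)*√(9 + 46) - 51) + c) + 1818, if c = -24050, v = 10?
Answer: -22283 + √55/9 ≈ -22282.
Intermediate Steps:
k(j) = 1/(-1 + j)
((k(v)*√(9 + 46) - 51) + c) + 1818 = ((√(9 + 46)/(-1 + 10) - 51) - 24050) + 1818 = ((√55/9 - 51) - 24050) + 1818 = ((-51 + √55/9) - 24050) + 1818 = (-24101 + √55/9) + 1818 = -22283 + √55/9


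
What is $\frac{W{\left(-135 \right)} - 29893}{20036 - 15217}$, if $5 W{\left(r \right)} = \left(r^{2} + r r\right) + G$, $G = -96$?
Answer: $- \frac{113111}{24095} \approx -4.6944$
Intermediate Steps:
$W{\left(r \right)} = - \frac{96}{5} + \frac{2 r^{2}}{5}$ ($W{\left(r \right)} = \frac{\left(r^{2} + r r\right) - 96}{5} = \frac{\left(r^{2} + r^{2}\right) - 96}{5} = \frac{2 r^{2} - 96}{5} = \frac{-96 + 2 r^{2}}{5} = - \frac{96}{5} + \frac{2 r^{2}}{5}$)
$\frac{W{\left(-135 \right)} - 29893}{20036 - 15217} = \frac{\left(- \frac{96}{5} + \frac{2 \left(-135\right)^{2}}{5}\right) - 29893}{20036 - 15217} = \frac{\left(- \frac{96}{5} + \frac{2}{5} \cdot 18225\right) - 29893}{4819} = \left(\left(- \frac{96}{5} + 7290\right) - 29893\right) \frac{1}{4819} = \left(\frac{36354}{5} - 29893\right) \frac{1}{4819} = \left(- \frac{113111}{5}\right) \frac{1}{4819} = - \frac{113111}{24095}$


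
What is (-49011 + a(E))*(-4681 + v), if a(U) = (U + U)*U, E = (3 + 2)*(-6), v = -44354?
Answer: 2314991385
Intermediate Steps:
E = -30 (E = 5*(-6) = -30)
a(U) = 2*U² (a(U) = (2*U)*U = 2*U²)
(-49011 + a(E))*(-4681 + v) = (-49011 + 2*(-30)²)*(-4681 - 44354) = (-49011 + 2*900)*(-49035) = (-49011 + 1800)*(-49035) = -47211*(-49035) = 2314991385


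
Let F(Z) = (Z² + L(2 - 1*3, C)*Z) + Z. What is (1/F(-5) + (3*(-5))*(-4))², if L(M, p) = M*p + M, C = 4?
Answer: 7295401/2025 ≈ 3602.7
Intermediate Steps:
L(M, p) = M + M*p
F(Z) = Z² - 4*Z (F(Z) = (Z² + ((2 - 1*3)*(1 + 4))*Z) + Z = (Z² + ((2 - 3)*5)*Z) + Z = (Z² + (-1*5)*Z) + Z = (Z² - 5*Z) + Z = Z² - 4*Z)
(1/F(-5) + (3*(-5))*(-4))² = (1/(-5*(-4 - 5)) + (3*(-5))*(-4))² = (1/(-5*(-9)) - 15*(-4))² = (1/45 + 60)² = (2701/45)² = 7295401/2025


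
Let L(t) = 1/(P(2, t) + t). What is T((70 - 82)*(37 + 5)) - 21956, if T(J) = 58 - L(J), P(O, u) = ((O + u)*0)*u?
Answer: -11036591/504 ≈ -21898.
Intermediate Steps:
P(O, u) = 0 (P(O, u) = 0*u = 0)
L(t) = 1/t (L(t) = 1/(0 + t) = 1/t)
T(J) = 58 - 1/J
T((70 - 82)*(37 + 5)) - 21956 = (58 - 1/((70 - 82)*(37 + 5))) - 21956 = (58 - 1/((-12*42))) - 21956 = (58 - 1/(-504)) - 21956 = (58 - 1*(-1/504)) - 21956 = (58 + 1/504) - 21956 = 29233/504 - 21956 = -11036591/504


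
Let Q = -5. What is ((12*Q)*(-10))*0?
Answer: 0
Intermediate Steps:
((12*Q)*(-10))*0 = ((12*(-5))*(-10))*0 = -60*(-10)*0 = 600*0 = 0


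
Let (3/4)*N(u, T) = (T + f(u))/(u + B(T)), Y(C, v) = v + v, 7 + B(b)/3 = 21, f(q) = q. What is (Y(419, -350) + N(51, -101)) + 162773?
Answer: 45218167/279 ≈ 1.6207e+5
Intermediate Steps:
B(b) = 42 (B(b) = -21 + 3*21 = -21 + 63 = 42)
Y(C, v) = 2*v
N(u, T) = 4*(T + u)/(3*(42 + u)) (N(u, T) = 4*((T + u)/(u + 42))/3 = 4*((T + u)/(42 + u))/3 = 4*(T + u)/(3*(42 + u)))
(Y(419, -350) + N(51, -101)) + 162773 = (2*(-350) + 4*(-101 + 51)/(3*(42 + 51))) + 162773 = (-700 + (4/3)*(-50)/93) + 162773 = (-700 + (4/3)*(1/93)*(-50)) + 162773 = (-700 - 200/279) + 162773 = -195500/279 + 162773 = 45218167/279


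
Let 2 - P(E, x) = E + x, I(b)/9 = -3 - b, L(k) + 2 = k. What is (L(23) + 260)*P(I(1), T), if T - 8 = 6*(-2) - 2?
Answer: 12364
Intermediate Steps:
L(k) = -2 + k
T = -6 (T = 8 + (6*(-2) - 2) = 8 + (-12 - 2) = 8 - 14 = -6)
I(b) = -27 - 9*b (I(b) = 9*(-3 - b) = -27 - 9*b)
P(E, x) = 2 - E - x (P(E, x) = 2 - (E + x) = 2 + (-E - x) = 2 - E - x)
(L(23) + 260)*P(I(1), T) = ((-2 + 23) + 260)*(2 - (-27 - 9*1) - 1*(-6)) = (21 + 260)*(2 - (-27 - 9) + 6) = 281*(2 - 1*(-36) + 6) = 281*(2 + 36 + 6) = 281*44 = 12364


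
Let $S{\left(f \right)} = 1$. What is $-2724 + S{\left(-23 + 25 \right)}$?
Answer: $-2723$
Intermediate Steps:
$-2724 + S{\left(-23 + 25 \right)} = -2724 + 1 = -2723$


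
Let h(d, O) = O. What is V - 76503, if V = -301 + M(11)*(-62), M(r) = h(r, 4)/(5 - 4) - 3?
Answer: -76866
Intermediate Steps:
M(r) = 1 (M(r) = 4/(5 - 4) - 3 = 4/1 - 3 = 1*4 - 3 = 4 - 3 = 1)
V = -363 (V = -301 + 1*(-62) = -301 - 62 = -363)
V - 76503 = -363 - 76503 = -76866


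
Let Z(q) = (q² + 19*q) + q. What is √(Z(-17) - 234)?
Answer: I*√285 ≈ 16.882*I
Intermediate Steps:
Z(q) = q² + 20*q
√(Z(-17) - 234) = √(-17*(20 - 17) - 234) = √(-17*3 - 234) = √(-51 - 234) = √(-285) = I*√285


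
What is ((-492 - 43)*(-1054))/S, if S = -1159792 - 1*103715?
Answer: -563890/1263507 ≈ -0.44629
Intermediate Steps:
S = -1263507 (S = -1159792 - 103715 = -1263507)
((-492 - 43)*(-1054))/S = ((-492 - 43)*(-1054))/(-1263507) = -535*(-1054)*(-1/1263507) = 563890*(-1/1263507) = -563890/1263507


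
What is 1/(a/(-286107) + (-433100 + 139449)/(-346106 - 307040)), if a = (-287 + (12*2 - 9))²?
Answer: 186869642622/35693252993 ≈ 5.2354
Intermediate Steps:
a = 73984 (a = (-287 + (24 - 9))² = (-287 + 15)² = (-272)² = 73984)
1/(a/(-286107) + (-433100 + 139449)/(-346106 - 307040)) = 1/(73984/(-286107) + (-433100 + 139449)/(-346106 - 307040)) = 1/(73984*(-1/286107) - 293651/(-653146)) = 1/(-73984/286107 - 293651*(-1/653146)) = 1/(-73984/286107 + 293651/653146) = 1/(35693252993/186869642622) = 186869642622/35693252993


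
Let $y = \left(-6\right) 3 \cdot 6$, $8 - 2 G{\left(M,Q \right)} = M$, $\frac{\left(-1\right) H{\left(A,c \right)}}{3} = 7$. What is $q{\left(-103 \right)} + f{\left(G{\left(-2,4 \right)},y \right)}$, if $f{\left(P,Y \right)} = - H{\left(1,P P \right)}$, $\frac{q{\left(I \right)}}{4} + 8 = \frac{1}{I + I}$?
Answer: $- \frac{1135}{103} \approx -11.019$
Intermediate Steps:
$H{\left(A,c \right)} = -21$ ($H{\left(A,c \right)} = \left(-3\right) 7 = -21$)
$q{\left(I \right)} = -32 + \frac{2}{I}$ ($q{\left(I \right)} = -32 + \frac{4}{I + I} = -32 + \frac{4}{2 I} = -32 + 4 \frac{1}{2 I} = -32 + \frac{2}{I}$)
$G{\left(M,Q \right)} = 4 - \frac{M}{2}$
$y = -108$ ($y = \left(-18\right) 6 = -108$)
$f{\left(P,Y \right)} = 21$ ($f{\left(P,Y \right)} = \left(-1\right) \left(-21\right) = 21$)
$q{\left(-103 \right)} + f{\left(G{\left(-2,4 \right)},y \right)} = \left(-32 + \frac{2}{-103}\right) + 21 = \left(-32 + 2 \left(- \frac{1}{103}\right)\right) + 21 = \left(-32 - \frac{2}{103}\right) + 21 = - \frac{3298}{103} + 21 = - \frac{1135}{103}$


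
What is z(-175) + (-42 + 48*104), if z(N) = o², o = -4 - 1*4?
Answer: 5014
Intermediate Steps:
o = -8 (o = -4 - 4 = -8)
z(N) = 64 (z(N) = (-8)² = 64)
z(-175) + (-42 + 48*104) = 64 + (-42 + 48*104) = 64 + (-42 + 4992) = 64 + 4950 = 5014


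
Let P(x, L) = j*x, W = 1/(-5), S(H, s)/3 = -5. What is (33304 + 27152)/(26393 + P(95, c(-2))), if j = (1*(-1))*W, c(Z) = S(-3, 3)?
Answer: 5038/2201 ≈ 2.2890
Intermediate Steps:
S(H, s) = -15 (S(H, s) = 3*(-5) = -15)
c(Z) = -15
W = -1/5 (W = 1*(-1/5) = -1/5 ≈ -0.20000)
j = 1/5 (j = (1*(-1))*(-1/5) = -1*(-1/5) = 1/5 ≈ 0.20000)
P(x, L) = x/5
(33304 + 27152)/(26393 + P(95, c(-2))) = (33304 + 27152)/(26393 + (1/5)*95) = 60456/(26393 + 19) = 60456/26412 = 60456*(1/26412) = 5038/2201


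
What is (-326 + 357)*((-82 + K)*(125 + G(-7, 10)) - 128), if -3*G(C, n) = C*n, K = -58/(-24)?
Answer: -13317073/36 ≈ -3.6992e+5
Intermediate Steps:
K = 29/12 (K = -58*(-1/24) = 29/12 ≈ 2.4167)
G(C, n) = -C*n/3
(-326 + 357)*((-82 + K)*(125 + G(-7, 10)) - 128) = (-326 + 357)*((-82 + 29/12)*(125 - ⅓*(-7)*10) - 128) = 31*(-955*(125 + 70/3)/12 - 128) = 31*(-955/12*445/3 - 128) = 31*(-424975/36 - 128) = 31*(-429583/36) = -13317073/36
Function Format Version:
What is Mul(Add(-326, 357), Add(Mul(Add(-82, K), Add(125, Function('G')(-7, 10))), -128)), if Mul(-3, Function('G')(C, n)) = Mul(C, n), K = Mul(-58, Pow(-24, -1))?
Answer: Rational(-13317073, 36) ≈ -3.6992e+5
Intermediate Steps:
K = Rational(29, 12) (K = Mul(-58, Rational(-1, 24)) = Rational(29, 12) ≈ 2.4167)
Function('G')(C, n) = Mul(Rational(-1, 3), C, n) (Function('G')(C, n) = Mul(Rational(-1, 3), Mul(C, n)) = Mul(Rational(-1, 3), C, n))
Mul(Add(-326, 357), Add(Mul(Add(-82, K), Add(125, Function('G')(-7, 10))), -128)) = Mul(Add(-326, 357), Add(Mul(Add(-82, Rational(29, 12)), Add(125, Mul(Rational(-1, 3), -7, 10))), -128)) = Mul(31, Add(Mul(Rational(-955, 12), Add(125, Rational(70, 3))), -128)) = Mul(31, Add(Mul(Rational(-955, 12), Rational(445, 3)), -128)) = Mul(31, Add(Rational(-424975, 36), -128)) = Mul(31, Rational(-429583, 36)) = Rational(-13317073, 36)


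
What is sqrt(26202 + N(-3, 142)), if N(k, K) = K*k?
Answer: 12*sqrt(179) ≈ 160.55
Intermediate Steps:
sqrt(26202 + N(-3, 142)) = sqrt(26202 + 142*(-3)) = sqrt(26202 - 426) = sqrt(25776) = 12*sqrt(179)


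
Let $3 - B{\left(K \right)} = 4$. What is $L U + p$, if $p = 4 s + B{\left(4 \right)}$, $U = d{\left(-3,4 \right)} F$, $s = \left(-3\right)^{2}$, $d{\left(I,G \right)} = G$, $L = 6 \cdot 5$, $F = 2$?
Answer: $275$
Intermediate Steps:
$L = 30$
$B{\left(K \right)} = -1$ ($B{\left(K \right)} = 3 - 4 = -1$)
$s = 9$
$U = 8$ ($U = 4 \cdot 2 = 8$)
$p = 35$ ($p = 4 \cdot 9 - 1 = 36 - 1 = 35$)
$L U + p = 30 \cdot 8 + 35 = 240 + 35 = 275$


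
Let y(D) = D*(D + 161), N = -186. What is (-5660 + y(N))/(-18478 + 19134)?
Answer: -505/328 ≈ -1.5396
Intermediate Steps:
y(D) = D*(161 + D)
(-5660 + y(N))/(-18478 + 19134) = (-5660 - 186*(161 - 186))/(-18478 + 19134) = (-5660 - 186*(-25))/656 = (-5660 + 4650)*(1/656) = -1010*1/656 = -505/328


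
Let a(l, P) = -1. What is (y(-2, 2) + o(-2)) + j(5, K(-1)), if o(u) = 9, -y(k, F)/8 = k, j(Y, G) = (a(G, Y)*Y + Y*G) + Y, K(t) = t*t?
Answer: 30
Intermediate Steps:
K(t) = t²
j(Y, G) = G*Y (j(Y, G) = (-Y + Y*G) + Y = (-Y + G*Y) + Y = G*Y)
y(k, F) = -8*k
(y(-2, 2) + o(-2)) + j(5, K(-1)) = (-8*(-2) + 9) + (-1)²*5 = (16 + 9) + 1*5 = 25 + 5 = 30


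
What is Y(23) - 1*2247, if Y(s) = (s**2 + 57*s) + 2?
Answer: -405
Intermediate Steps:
Y(s) = 2 + s**2 + 57*s
Y(23) - 1*2247 = (2 + 23**2 + 57*23) - 1*2247 = (2 + 529 + 1311) - 2247 = 1842 - 2247 = -405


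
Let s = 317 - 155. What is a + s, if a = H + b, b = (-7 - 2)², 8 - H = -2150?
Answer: 2401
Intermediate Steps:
H = 2158 (H = 8 - 1*(-2150) = 8 + 2150 = 2158)
b = 81 (b = (-9)² = 81)
a = 2239 (a = 2158 + 81 = 2239)
s = 162
a + s = 2239 + 162 = 2401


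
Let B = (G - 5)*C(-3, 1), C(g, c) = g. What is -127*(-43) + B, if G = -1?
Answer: 5479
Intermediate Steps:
B = 18 (B = (-1 - 5)*(-3) = -6*(-3) = 18)
-127*(-43) + B = -127*(-43) + 18 = 5461 + 18 = 5479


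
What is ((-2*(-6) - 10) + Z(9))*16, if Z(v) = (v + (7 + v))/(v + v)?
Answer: 488/9 ≈ 54.222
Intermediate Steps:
Z(v) = (7 + 2*v)/(2*v) (Z(v) = (7 + 2*v)/((2*v)) = (7 + 2*v)*(1/(2*v)) = (7 + 2*v)/(2*v))
((-2*(-6) - 10) + Z(9))*16 = ((-2*(-6) - 10) + (7/2 + 9)/9)*16 = ((12 - 10) + (1/9)*(25/2))*16 = (2 + 25/18)*16 = (61/18)*16 = 488/9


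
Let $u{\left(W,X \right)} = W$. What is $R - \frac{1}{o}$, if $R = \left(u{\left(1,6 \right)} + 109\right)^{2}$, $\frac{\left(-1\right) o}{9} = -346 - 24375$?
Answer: $\frac{2692116899}{222489} \approx 12100.0$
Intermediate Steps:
$o = 222489$ ($o = - 9 \left(-346 - 24375\right) = \left(-9\right) \left(-24721\right) = 222489$)
$R = 12100$ ($R = \left(1 + 109\right)^{2} = 110^{2} = 12100$)
$R - \frac{1}{o} = 12100 - \frac{1}{222489} = \frac{2692116899}{222489}$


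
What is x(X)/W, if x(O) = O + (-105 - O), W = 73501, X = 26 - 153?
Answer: -105/73501 ≈ -0.0014286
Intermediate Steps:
X = -127
x(O) = -105
x(X)/W = -105/73501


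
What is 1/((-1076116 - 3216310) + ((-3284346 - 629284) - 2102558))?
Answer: -1/10308614 ≈ -9.7006e-8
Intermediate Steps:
1/((-1076116 - 3216310) + ((-3284346 - 629284) - 2102558)) = 1/(-4292426 + (-3913630 - 2102558)) = 1/(-4292426 - 6016188) = 1/(-10308614) = -1/10308614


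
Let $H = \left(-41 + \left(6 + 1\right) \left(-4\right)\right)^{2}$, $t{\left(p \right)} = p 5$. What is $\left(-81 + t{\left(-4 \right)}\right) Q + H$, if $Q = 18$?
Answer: $2943$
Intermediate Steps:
$t{\left(p \right)} = 5 p$
$H = 4761$ ($H = \left(-41 + 7 \left(-4\right)\right)^{2} = \left(-41 - 28\right)^{2} = \left(-69\right)^{2} = 4761$)
$\left(-81 + t{\left(-4 \right)}\right) Q + H = \left(-81 + 5 \left(-4\right)\right) 18 + 4761 = \left(-81 - 20\right) 18 + 4761 = \left(-101\right) 18 + 4761 = -1818 + 4761 = 2943$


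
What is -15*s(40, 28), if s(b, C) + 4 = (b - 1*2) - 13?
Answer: -315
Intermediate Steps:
s(b, C) = -19 + b (s(b, C) = -4 + ((b - 1*2) - 13) = -4 + ((b - 2) - 13) = -4 + ((-2 + b) - 13) = -4 + (-15 + b) = -19 + b)
-15*s(40, 28) = -15*(-19 + 40) = -15*21 = -315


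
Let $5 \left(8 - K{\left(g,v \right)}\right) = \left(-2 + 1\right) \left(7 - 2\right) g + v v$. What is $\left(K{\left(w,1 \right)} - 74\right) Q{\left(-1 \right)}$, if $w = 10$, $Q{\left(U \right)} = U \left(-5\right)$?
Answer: $-281$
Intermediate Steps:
$Q{\left(U \right)} = - 5 U$
$K{\left(g,v \right)} = 8 + g - \frac{v^{2}}{5}$ ($K{\left(g,v \right)} = 8 - \frac{\left(-2 + 1\right) \left(7 - 2\right) g + v v}{5} = 8 - \frac{\left(-1\right) 5 g + v^{2}}{5} = 8 - \frac{- 5 g + v^{2}}{5} = 8 - \frac{v^{2} - 5 g}{5} = 8 + \left(g - \frac{v^{2}}{5}\right) = 8 + g - \frac{v^{2}}{5}$)
$\left(K{\left(w,1 \right)} - 74\right) Q{\left(-1 \right)} = \left(\left(8 + 10 - \frac{1^{2}}{5}\right) - 74\right) \left(\left(-5\right) \left(-1\right)\right) = \left(\left(8 + 10 - \frac{1}{5}\right) - 74\right) 5 = \left(\frac{89}{5} - 74\right) 5 = \left(- \frac{281}{5}\right) 5 = -281$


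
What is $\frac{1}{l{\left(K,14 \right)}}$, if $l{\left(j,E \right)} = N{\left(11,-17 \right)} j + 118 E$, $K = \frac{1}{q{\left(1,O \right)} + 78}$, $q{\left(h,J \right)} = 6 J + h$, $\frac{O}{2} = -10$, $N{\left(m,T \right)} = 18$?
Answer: $\frac{41}{67714} \approx 0.00060549$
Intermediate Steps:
$O = -20$ ($O = 2 \left(-10\right) = -20$)
$q{\left(h,J \right)} = h + 6 J$
$K = - \frac{1}{41}$ ($K = \frac{1}{\left(1 + 6 \left(-20\right)\right) + 78} = \frac{1}{\left(1 - 120\right) + 78} = \frac{1}{-119 + 78} = \frac{1}{-41} = - \frac{1}{41} \approx -0.02439$)
$l{\left(j,E \right)} = 18 j + 118 E$
$\frac{1}{l{\left(K,14 \right)}} = \frac{1}{18 \left(- \frac{1}{41}\right) + 118 \cdot 14} = \frac{1}{- \frac{18}{41} + 1652} = \frac{1}{\frac{67714}{41}} = \frac{41}{67714}$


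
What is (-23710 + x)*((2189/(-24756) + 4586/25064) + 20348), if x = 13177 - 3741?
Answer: -144406156800876/497183 ≈ -2.9045e+8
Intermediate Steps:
x = 9436
(-23710 + x)*((2189/(-24756) + 4586/25064) + 20348) = (-23710 + 9436)*((2189/(-24756) + 4586/25064) + 20348) = -14274*((2189*(-1/24756) + 4586*(1/25064)) + 20348) = -14274*((-2189/24756 + 2293/12532) + 20348) = -14274*(1833310/19390137 + 20348) = -14274*394552340986/19390137 = -144406156800876/497183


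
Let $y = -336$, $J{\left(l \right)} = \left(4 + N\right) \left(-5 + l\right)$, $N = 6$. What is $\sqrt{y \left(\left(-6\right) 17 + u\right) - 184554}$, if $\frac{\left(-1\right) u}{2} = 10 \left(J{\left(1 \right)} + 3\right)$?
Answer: $i \sqrt{398922} \approx 631.6 i$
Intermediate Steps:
$J{\left(l \right)} = -50 + 10 l$ ($J{\left(l \right)} = \left(4 + 6\right) \left(-5 + l\right) = 10 \left(-5 + l\right) = -50 + 10 l$)
$u = 740$ ($u = - 2 \cdot 10 \left(\left(-50 + 10 \cdot 1\right) + 3\right) = - 2 \cdot 10 \left(\left(-50 + 10\right) + 3\right) = - 2 \cdot 10 \left(-40 + 3\right) = - 2 \cdot 10 \left(-37\right) = \left(-2\right) \left(-370\right) = 740$)
$\sqrt{y \left(\left(-6\right) 17 + u\right) - 184554} = \sqrt{- 336 \left(\left(-6\right) 17 + 740\right) - 184554} = \sqrt{- 336 \left(-102 + 740\right) - 184554} = \sqrt{\left(-336\right) 638 - 184554} = \sqrt{-214368 - 184554} = \sqrt{-398922} = i \sqrt{398922}$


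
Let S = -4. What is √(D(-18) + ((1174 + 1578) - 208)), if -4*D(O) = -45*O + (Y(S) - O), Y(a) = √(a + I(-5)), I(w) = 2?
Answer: √(9348 - I*√2)/2 ≈ 48.343 - 0.0036568*I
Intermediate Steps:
Y(a) = √(2 + a) (Y(a) = √(a + 2) = √(2 + a))
D(O) = 23*O/2 - I*√2/4 (D(O) = -(-45*O + (√(2 - 4) - O))/4 = -(-45*O + (√(-2) - O))/4 = -(-45*O + (I*√2 - O))/4 = -(-45*O + (-O + I*√2))/4 = -(-46*O + I*√2)/4 = 23*O/2 - I*√2/4)
√(D(-18) + ((1174 + 1578) - 208)) = √(((23/2)*(-18) - I*√2/4) + ((1174 + 1578) - 208)) = √((-207 - I*√2/4) + (2752 - 208)) = √((-207 - I*√2/4) + 2544) = √(2337 - I*√2/4)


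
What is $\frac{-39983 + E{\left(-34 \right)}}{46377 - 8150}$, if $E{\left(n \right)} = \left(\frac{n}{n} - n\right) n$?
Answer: $- \frac{41173}{38227} \approx -1.0771$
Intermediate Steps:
$E{\left(n \right)} = n \left(1 - n\right)$ ($E{\left(n \right)} = \left(1 - n\right) n = n \left(1 - n\right)$)
$\frac{-39983 + E{\left(-34 \right)}}{46377 - 8150} = \frac{-39983 - 34 \left(1 - -34\right)}{46377 - 8150} = \frac{-39983 - 34 \left(1 + 34\right)}{38227} = \left(-39983 - 1190\right) \frac{1}{38227} = \left(-41173\right) \frac{1}{38227} = - \frac{41173}{38227}$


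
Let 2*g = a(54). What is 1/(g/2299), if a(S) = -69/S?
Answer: -82764/23 ≈ -3598.4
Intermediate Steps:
g = -23/36 (g = (-69/54)/2 = (-69*1/54)/2 = (½)*(-23/18) = -23/36 ≈ -0.63889)
1/(g/2299) = 1/(-23/36/2299) = 1/(-23/36*1/2299) = 1/(-23/82764) = -82764/23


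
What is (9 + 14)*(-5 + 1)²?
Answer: 368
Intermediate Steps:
(9 + 14)*(-5 + 1)² = 23*(-4)² = 23*16 = 368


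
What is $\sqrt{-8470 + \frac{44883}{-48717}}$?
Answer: $\frac{i \sqrt{248202814061}}{5413} \approx 92.038 i$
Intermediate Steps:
$\sqrt{-8470 + \frac{44883}{-48717}} = \sqrt{-8470 + 44883 \left(- \frac{1}{48717}\right)} = \sqrt{-8470 - \frac{4987}{5413}} = \sqrt{- \frac{45853097}{5413}} = \frac{i \sqrt{248202814061}}{5413}$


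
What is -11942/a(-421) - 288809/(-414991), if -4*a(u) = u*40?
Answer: -1869968316/873556055 ≈ -2.1406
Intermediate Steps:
a(u) = -10*u (a(u) = -u*40/4 = -10*u)
-11942/a(-421) - 288809/(-414991) = -11942/((-10*(-421))) - 288809/(-414991) = -11942/4210 - 288809*(-1/414991) = -11942*1/4210 + 288809/414991 = -5971/2105 + 288809/414991 = -1869968316/873556055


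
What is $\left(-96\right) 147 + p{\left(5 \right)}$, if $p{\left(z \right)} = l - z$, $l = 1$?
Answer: $-14116$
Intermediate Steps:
$p{\left(z \right)} = 1 - z$
$\left(-96\right) 147 + p{\left(5 \right)} = \left(-96\right) 147 + \left(1 - 5\right) = -14112 + \left(1 - 5\right) = -14112 - 4 = -14116$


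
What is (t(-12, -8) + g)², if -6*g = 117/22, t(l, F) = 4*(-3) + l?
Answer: 1199025/1936 ≈ 619.33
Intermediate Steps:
t(l, F) = -12 + l
g = -39/44 (g = -39/(2*22) = -⅙*117/22 = -39/44 ≈ -0.88636)
(t(-12, -8) + g)² = ((-12 - 12) - 39/44)² = (-24 - 39/44)² = (-1095/44)² = 1199025/1936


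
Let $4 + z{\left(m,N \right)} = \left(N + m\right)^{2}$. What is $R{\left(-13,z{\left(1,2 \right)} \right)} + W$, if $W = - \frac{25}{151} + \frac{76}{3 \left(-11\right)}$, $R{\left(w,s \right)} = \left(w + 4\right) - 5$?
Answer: $- \frac{82063}{4983} \approx -16.469$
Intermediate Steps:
$z{\left(m,N \right)} = -4 + \left(N + m\right)^{2}$
$R{\left(w,s \right)} = -1 + w$ ($R{\left(w,s \right)} = \left(4 + w\right) - 5 = -1 + w$)
$W = - \frac{12301}{4983}$ ($W = \left(-25\right) \frac{1}{151} + \frac{76}{-33} = - \frac{25}{151} + 76 \left(- \frac{1}{33}\right) = - \frac{25}{151} - \frac{76}{33} = - \frac{12301}{4983} \approx -2.4686$)
$R{\left(-13,z{\left(1,2 \right)} \right)} + W = \left(-1 - 13\right) - \frac{12301}{4983} = -14 - \frac{12301}{4983} = - \frac{82063}{4983}$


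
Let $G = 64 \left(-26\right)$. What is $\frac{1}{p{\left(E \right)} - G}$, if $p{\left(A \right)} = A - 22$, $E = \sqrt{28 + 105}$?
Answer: $\frac{1642}{2696031} - \frac{\sqrt{133}}{2696031} \approx 0.00060477$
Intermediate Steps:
$G = -1664$
$E = \sqrt{133} \approx 11.533$
$p{\left(A \right)} = -22 + A$
$\frac{1}{p{\left(E \right)} - G} = \frac{1}{\left(-22 + \sqrt{133}\right) - -1664} = \frac{1}{\left(-22 + \sqrt{133}\right) + 1664} = \frac{1}{1642 + \sqrt{133}}$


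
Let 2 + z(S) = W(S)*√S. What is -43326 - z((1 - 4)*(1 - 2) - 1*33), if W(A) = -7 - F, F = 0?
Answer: -43324 + 7*I*√30 ≈ -43324.0 + 38.341*I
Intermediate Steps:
W(A) = -7 (W(A) = -7 - 1*0 = -7 + 0 = -7)
z(S) = -2 - 7*√S
-43326 - z((1 - 4)*(1 - 2) - 1*33) = -43326 - (-2 - 7*√((1 - 4)*(1 - 2) - 1*33)) = -43326 - (-2 - 7*√(-3*(-1) - 33)) = -43326 - (-2 - 7*√(3 - 33)) = -43326 - (-2 - 7*I*√30) = -43326 + (2 + 7*I*√30) = -43324 + 7*I*√30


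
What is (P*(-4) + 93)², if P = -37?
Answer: 58081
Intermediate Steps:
(P*(-4) + 93)² = (-37*(-4) + 93)² = (148 + 93)² = 241² = 58081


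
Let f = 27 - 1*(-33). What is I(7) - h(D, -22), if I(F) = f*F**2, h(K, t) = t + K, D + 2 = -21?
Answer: 2985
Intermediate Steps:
D = -23 (D = -2 - 21 = -23)
h(K, t) = K + t
f = 60 (f = 27 + 33 = 60)
I(F) = 60*F**2
I(7) - h(D, -22) = 60*7**2 - (-23 - 22) = 60*49 - 1*(-45) = 2940 + 45 = 2985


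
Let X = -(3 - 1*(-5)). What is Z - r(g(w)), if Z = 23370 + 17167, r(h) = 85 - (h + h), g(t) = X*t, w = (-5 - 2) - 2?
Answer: 40596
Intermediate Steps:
X = -8 (X = -(3 + 5) = -1*8 = -8)
w = -9 (w = -7 - 2 = -9)
g(t) = -8*t
r(h) = 85 - 2*h
Z = 40537
Z - r(g(w)) = 40537 - (85 - (-16)*(-9)) = 40537 - (85 - 2*72) = 40537 - (85 - 144) = 40537 - 1*(-59) = 40537 + 59 = 40596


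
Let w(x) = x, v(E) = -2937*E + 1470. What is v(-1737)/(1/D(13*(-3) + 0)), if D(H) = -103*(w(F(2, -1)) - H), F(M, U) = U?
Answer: -19973294646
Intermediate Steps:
v(E) = 1470 - 2937*E
D(H) = 103 + 103*H (D(H) = -103*(-1 - H) = 103 + 103*H)
v(-1737)/(1/D(13*(-3) + 0)) = (1470 - 2937*(-1737))/(1/(103 + 103*(13*(-3) + 0))) = (1470 + 5101569)/(1/(103 + 103*(-39 + 0))) = 5103039/(1/(103 + 103*(-39))) = 5103039/(1/(103 - 4017)) = 5103039/(1/(-3914)) = 5103039/(-1/3914) = 5103039*(-3914) = -19973294646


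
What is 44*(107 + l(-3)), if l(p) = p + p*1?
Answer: 4444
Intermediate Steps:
l(p) = 2*p (l(p) = p + p = 2*p)
44*(107 + l(-3)) = 44*(107 + 2*(-3)) = 44*(107 - 6) = 44*101 = 4444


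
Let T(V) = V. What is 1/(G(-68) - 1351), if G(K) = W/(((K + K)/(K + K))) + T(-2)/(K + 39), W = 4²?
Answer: -29/38713 ≈ -0.00074910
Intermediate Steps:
W = 16
G(K) = 16 - 2/(39 + K) (G(K) = 16/(((K + K)/(K + K))) - 2/(K + 39) = 16/(((2*K)/((2*K)))) - 2/(39 + K) = 16/(((2*K)*(1/(2*K)))) - 2/(39 + K) = 16/1 - 2/(39 + K) = 16*1 - 2/(39 + K) = 16 - 2/(39 + K))
1/(G(-68) - 1351) = 1/(2*(311 + 8*(-68))/(39 - 68) - 1351) = 1/(2*(311 - 544)/(-29) - 1351) = 1/(2*(-1/29)*(-233) - 1351) = 1/(466/29 - 1351) = 1/(-38713/29) = -29/38713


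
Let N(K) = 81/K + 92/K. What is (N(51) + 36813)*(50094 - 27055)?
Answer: 43258855804/51 ≈ 8.4821e+8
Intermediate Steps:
N(K) = 173/K
(N(51) + 36813)*(50094 - 27055) = (173/51 + 36813)*(50094 - 27055) = (173*(1/51) + 36813)*23039 = (173/51 + 36813)*23039 = (1877636/51)*23039 = 43258855804/51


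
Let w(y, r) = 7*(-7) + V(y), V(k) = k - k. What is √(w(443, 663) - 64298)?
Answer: I*√64347 ≈ 253.67*I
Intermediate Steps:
V(k) = 0
w(y, r) = -49 (w(y, r) = 7*(-7) + 0 = -49 + 0 = -49)
√(w(443, 663) - 64298) = √(-49 - 64298) = √(-64347) = I*√64347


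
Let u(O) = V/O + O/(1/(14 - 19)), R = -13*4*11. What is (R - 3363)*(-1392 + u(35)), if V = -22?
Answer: 43180329/7 ≈ 6.1686e+6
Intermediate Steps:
R = -572 (R = -52*11 = -572)
u(O) = -22/O - 5*O (u(O) = -22/O + O/(1/(14 - 19)) = -22/O + O/(1/(-5)) = -22/O + O/(-⅕) = -22/O + O*(-5) = -22/O - 5*O)
(R - 3363)*(-1392 + u(35)) = (-572 - 3363)*(-1392 + (-22/35 - 5*35)) = -3935*(-1392 + (-22*1/35 - 175)) = -3935*(-1392 + (-22/35 - 175)) = -3935*(-1392 - 6147/35) = -3935*(-54867/35) = 43180329/7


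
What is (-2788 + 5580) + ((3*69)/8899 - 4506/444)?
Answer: 1831936761/658526 ≈ 2781.9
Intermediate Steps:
(-2788 + 5580) + ((3*69)/8899 - 4506/444) = 2792 + (207*(1/8899) - 4506*1/444) = 2792 + (207/8899 - 751/74) = 2792 - 6667831/658526 = 1831936761/658526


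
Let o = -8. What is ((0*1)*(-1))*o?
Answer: 0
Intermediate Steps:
((0*1)*(-1))*o = ((0*1)*(-1))*(-8) = (0*(-1))*(-8) = 0*(-8) = 0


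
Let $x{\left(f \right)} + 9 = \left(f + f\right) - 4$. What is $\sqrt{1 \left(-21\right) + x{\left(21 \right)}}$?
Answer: $2 \sqrt{2} \approx 2.8284$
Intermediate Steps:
$x{\left(f \right)} = -13 + 2 f$ ($x{\left(f \right)} = -9 + \left(\left(f + f\right) - 4\right) = -9 + \left(2 f - 4\right) = -9 + \left(-4 + 2 f\right) = -13 + 2 f$)
$\sqrt{1 \left(-21\right) + x{\left(21 \right)}} = \sqrt{1 \left(-21\right) + \left(-13 + 2 \cdot 21\right)} = \sqrt{-21 + \left(-13 + 42\right)} = \sqrt{-21 + 29} = \sqrt{8} = 2 \sqrt{2}$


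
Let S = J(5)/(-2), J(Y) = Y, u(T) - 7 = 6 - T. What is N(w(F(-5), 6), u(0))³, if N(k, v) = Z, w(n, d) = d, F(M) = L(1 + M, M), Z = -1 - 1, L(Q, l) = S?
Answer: -8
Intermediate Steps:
u(T) = 13 - T (u(T) = 7 + (6 - T) = 13 - T)
S = -5/2 (S = 5/(-2) = 5*(-½) = -5/2 ≈ -2.5000)
L(Q, l) = -5/2
Z = -2
F(M) = -5/2
N(k, v) = -2
N(w(F(-5), 6), u(0))³ = (-2)³ = -8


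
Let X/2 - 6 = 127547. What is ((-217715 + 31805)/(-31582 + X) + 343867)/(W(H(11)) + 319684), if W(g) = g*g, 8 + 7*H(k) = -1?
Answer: 89672731631/83366985234 ≈ 1.0756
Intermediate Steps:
X = 255106 (X = 12 + 2*127547 = 12 + 255094 = 255106)
H(k) = -9/7 (H(k) = -8/7 + (⅐)*(-1) = -8/7 - ⅐ = -9/7)
W(g) = g²
((-217715 + 31805)/(-31582 + X) + 343867)/(W(H(11)) + 319684) = ((-217715 + 31805)/(-31582 + 255106) + 343867)/((-9/7)² + 319684) = (-185910/223524 + 343867)/(81/49 + 319684) = (-185910*1/223524 + 343867)/(15664597/49) = (-30985/37254 + 343867)*(49/15664597) = (12810390233/37254)*(49/15664597) = 89672731631/83366985234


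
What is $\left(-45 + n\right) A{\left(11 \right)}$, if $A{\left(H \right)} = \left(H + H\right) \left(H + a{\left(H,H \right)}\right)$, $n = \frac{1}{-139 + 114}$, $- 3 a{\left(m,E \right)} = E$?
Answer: $- \frac{544984}{75} \approx -7266.5$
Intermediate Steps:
$a{\left(m,E \right)} = - \frac{E}{3}$
$n = - \frac{1}{25}$ ($n = \frac{1}{-25} = - \frac{1}{25} \approx -0.04$)
$A{\left(H \right)} = \frac{4 H^{2}}{3}$ ($A{\left(H \right)} = \left(H + H\right) \left(H - \frac{H}{3}\right) = 2 H \frac{2 H}{3} = \frac{4 H^{2}}{3}$)
$\left(-45 + n\right) A{\left(11 \right)} = \left(-45 - \frac{1}{25}\right) \frac{4 \cdot 11^{2}}{3} = - \frac{1126 \cdot \frac{4}{3} \cdot 121}{25} = \left(- \frac{1126}{25}\right) \frac{484}{3} = - \frac{544984}{75}$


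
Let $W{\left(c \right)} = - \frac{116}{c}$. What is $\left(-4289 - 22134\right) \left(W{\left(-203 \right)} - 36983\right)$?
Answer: $\frac{6840306971}{7} \approx 9.7719 \cdot 10^{8}$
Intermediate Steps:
$W{\left(c \right)} = - \frac{116}{c}$
$\left(-4289 - 22134\right) \left(W{\left(-203 \right)} - 36983\right) = \left(-4289 - 22134\right) \left(- \frac{116}{-203} - 36983\right) = - 26423 \left(\left(-116\right) \left(- \frac{1}{203}\right) - 36983\right) = - 26423 \left(\frac{4}{7} - 36983\right) = \left(-26423\right) \left(- \frac{258877}{7}\right) = \frac{6840306971}{7}$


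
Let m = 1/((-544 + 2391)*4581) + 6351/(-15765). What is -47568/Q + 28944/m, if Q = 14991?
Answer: -803890690908317858/11188381855651 ≈ -71851.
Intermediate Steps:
m = -17912158264/44463117285 (m = (1/4581)/1847 + 6351*(-1/15765) = (1/1847)*(1/4581) - 2117/5255 = 1/8461107 - 2117/5255 = -17912158264/44463117285 ≈ -0.40285)
-47568/Q + 28944/m = -47568/14991 + 28944/(-17912158264/44463117285) = -47568*1/14991 + 28944*(-44463117285/17912158264) = -15856/4997 - 160867558337130/2239019783 = -803890690908317858/11188381855651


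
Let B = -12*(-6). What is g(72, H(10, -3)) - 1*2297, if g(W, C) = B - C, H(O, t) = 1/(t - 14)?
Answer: -37824/17 ≈ -2224.9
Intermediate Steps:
H(O, t) = 1/(-14 + t)
B = 72
g(W, C) = 72 - C
g(72, H(10, -3)) - 1*2297 = (72 - 1/(-14 - 3)) - 1*2297 = (72 - 1/(-17)) - 2297 = (72 - 1*(-1/17)) - 2297 = (72 + 1/17) - 2297 = 1225/17 - 2297 = -37824/17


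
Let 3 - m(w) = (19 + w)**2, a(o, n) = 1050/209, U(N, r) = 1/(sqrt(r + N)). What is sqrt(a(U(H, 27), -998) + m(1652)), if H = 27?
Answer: 2*I*sqrt(30491882157)/209 ≈ 1671.0*I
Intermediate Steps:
U(N, r) = 1/sqrt(N + r) (U(N, r) = 1/(sqrt(N + r)) = 1/sqrt(N + r))
a(o, n) = 1050/209 (a(o, n) = 1050*(1/209) = 1050/209)
m(w) = 3 - (19 + w)**2
sqrt(a(U(H, 27), -998) + m(1652)) = sqrt(1050/209 + (3 - (19 + 1652)**2)) = sqrt(1050/209 + (3 - 1*1671**2)) = sqrt(1050/209 + (3 - 1*2792241)) = sqrt(1050/209 + (3 - 2792241)) = sqrt(1050/209 - 2792238) = sqrt(-583576692/209) = 2*I*sqrt(30491882157)/209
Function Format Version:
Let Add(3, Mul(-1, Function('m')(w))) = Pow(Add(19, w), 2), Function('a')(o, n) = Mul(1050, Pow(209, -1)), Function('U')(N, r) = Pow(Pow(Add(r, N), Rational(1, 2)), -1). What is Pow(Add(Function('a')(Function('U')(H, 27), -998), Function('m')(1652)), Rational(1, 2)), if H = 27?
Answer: Mul(Rational(2, 209), I, Pow(30491882157, Rational(1, 2))) ≈ Mul(1671.0, I)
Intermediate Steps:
Function('U')(N, r) = Pow(Add(N, r), Rational(-1, 2)) (Function('U')(N, r) = Pow(Pow(Add(N, r), Rational(1, 2)), -1) = Pow(Add(N, r), Rational(-1, 2)))
Function('a')(o, n) = Rational(1050, 209) (Function('a')(o, n) = Mul(1050, Rational(1, 209)) = Rational(1050, 209))
Function('m')(w) = Add(3, Mul(-1, Pow(Add(19, w), 2)))
Pow(Add(Function('a')(Function('U')(H, 27), -998), Function('m')(1652)), Rational(1, 2)) = Pow(Add(Rational(1050, 209), Add(3, Mul(-1, Pow(Add(19, 1652), 2)))), Rational(1, 2)) = Pow(Add(Rational(1050, 209), Add(3, Mul(-1, Pow(1671, 2)))), Rational(1, 2)) = Pow(Add(Rational(1050, 209), Add(3, Mul(-1, 2792241))), Rational(1, 2)) = Pow(Add(Rational(1050, 209), Add(3, -2792241)), Rational(1, 2)) = Pow(Add(Rational(1050, 209), -2792238), Rational(1, 2)) = Pow(Rational(-583576692, 209), Rational(1, 2)) = Mul(Rational(2, 209), I, Pow(30491882157, Rational(1, 2)))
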